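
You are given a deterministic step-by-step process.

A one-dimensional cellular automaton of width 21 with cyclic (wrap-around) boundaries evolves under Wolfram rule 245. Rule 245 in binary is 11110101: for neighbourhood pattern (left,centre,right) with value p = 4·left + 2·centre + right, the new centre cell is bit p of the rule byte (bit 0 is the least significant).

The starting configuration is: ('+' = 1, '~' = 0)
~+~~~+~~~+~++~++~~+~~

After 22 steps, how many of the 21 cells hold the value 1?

k=0  ~+~~~+~~~+~++~++~~+~~
k=1  ~+++~+++~++~++~++~+++
k=2  +~+++~+++~++~++~++~++
k=3  ++~+++~+++~++~++~++~+
k=4  +++~+++~+++~++~++~++~
k=5  ~+++~+++~+++~++~++~++
k=6  +~+++~+++~+++~++~++~+
k=7  ++~+++~+++~+++~++~++~
k=8  ~++~+++~+++~+++~++~++
k=9  +~++~+++~+++~+++~++~+
k=10  ++~++~+++~+++~+++~++~
k=11  ~++~++~+++~+++~+++~++
k=12  +~++~++~+++~+++~+++~+
k=13  ++~++~++~+++~+++~+++~
k=14  ~++~++~++~+++~+++~+++
k=15  +~++~++~++~+++~+++~++
k=16  ++~++~++~++~+++~+++~+
k=17  +++~++~++~++~+++~+++~
k=18  ~+++~++~++~++~+++~+++
k=19  +~+++~++~++~++~+++~++
k=20  ++~+++~++~++~++~+++~+
k=21  +++~+++~++~++~++~+++~
k=22  ~+++~+++~++~++~++~+++

15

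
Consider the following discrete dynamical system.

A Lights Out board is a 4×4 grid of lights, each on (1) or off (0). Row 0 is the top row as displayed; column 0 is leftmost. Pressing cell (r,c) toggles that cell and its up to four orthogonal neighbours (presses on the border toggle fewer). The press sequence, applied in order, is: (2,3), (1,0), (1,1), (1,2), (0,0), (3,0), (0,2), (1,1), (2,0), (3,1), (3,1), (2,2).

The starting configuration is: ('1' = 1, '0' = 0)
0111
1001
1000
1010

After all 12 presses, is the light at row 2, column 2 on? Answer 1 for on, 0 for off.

step 0: 0111
1001
1000
1010
step 1: 0111
1000
1011
1011
step 2: 1111
0100
0011
1011
step 3: 1011
1010
0111
1011
step 4: 1001
1101
0101
1011
step 5: 0101
0101
0101
1011
step 6: 0101
0101
1101
0111
step 7: 0010
0111
1101
0111
step 8: 0110
1001
1001
0111
step 9: 0110
0001
0101
1111
step 10: 0110
0001
0001
0001
step 11: 0110
0001
0101
1111
step 12: 0110
0011
0010
1101

1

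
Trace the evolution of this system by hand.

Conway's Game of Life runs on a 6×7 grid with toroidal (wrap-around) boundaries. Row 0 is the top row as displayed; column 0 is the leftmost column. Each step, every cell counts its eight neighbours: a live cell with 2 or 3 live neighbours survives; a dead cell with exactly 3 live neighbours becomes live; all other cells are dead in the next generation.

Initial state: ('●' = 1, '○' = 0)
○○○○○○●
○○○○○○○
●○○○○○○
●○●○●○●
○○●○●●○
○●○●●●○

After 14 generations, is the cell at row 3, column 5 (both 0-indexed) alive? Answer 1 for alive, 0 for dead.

0) ○○○○○○●
○○○○○○○
●○○○○○○
●○●○●○●
○○●○●●○
○●○●●●○
1) ○○○○●●○
○○○○○○○
●●○○○○●
●○○○●○●
●○●○○○○
○○●●○○●
2) ○○○●●●○
●○○○○●●
○●○○○●●
○○○○○●○
●○●○○●○
○●●●●●●
3) ○●○○○○○
●○○○○○○
○○○○●○○
●●○○●●○
●○●○○○○
●●○○○○○
4) ○●○○○○○
○○○○○○○
●●○○●●●
●●○●●●●
○○●○○○○
●○●○○○○
5) ○●○○○○○
○●○○○●●
○●●●○○○
○○○●○○○
○○●○●●○
○○●○○○○
6) ●●●○○○○
○●○○○○○
●●○●●○○
○●○○○○○
○○●○●○○
○●●●○○○
7) ●○○●○○○
○○○●○○○
●●○○○○○
●●○○●○○
○○○○○○○
●○○○○○○
8) ○○○○○○○
●●●○○○○
●●●○○○○
●●○○○○○
●●○○○○○
○○○○○○○
9) ○●○○○○○
●○●○○○○
○○○○○○●
○○○○○○●
●●○○○○○
○○○○○○○
10) ○●○○○○○
●●○○○○○
●○○○○○●
○○○○○○●
●○○○○○○
●●○○○○○
11) ○○●○○○○
○●○○○○●
○●○○○○●
○○○○○○●
●●○○○○●
●●○○○○○
12) ○○●○○○○
○●●○○○○
○○○○○●●
○●○○○●●
○●○○○○●
○○●○○○●
13) ○○●●○○○
○●●○○○○
○●●○○●●
○○○○○○○
○●●○○○●
●●●○○○○
14) ●○○●○○○
●○○○○○○
●●●○○○○
○○○○○●●
○○●○○○○
●○○○○○○

1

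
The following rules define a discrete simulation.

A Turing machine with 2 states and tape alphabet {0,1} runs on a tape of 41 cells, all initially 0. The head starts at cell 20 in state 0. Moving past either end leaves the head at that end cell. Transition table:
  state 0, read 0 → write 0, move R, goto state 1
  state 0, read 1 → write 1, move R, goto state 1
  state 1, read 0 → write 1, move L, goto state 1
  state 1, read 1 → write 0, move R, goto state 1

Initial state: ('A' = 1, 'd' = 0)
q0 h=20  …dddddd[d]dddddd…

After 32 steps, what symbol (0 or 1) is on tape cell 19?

1

0) q0 h=20  …dddddd[d]dddddd…
1) q1 h=21  …dddddd[d]dddddd…
2) q1 h=20  …dddddd[d]Addddd…
3) q1 h=19  …dddddd[d]AAdddd…
4) q1 h=18  …dddddd[d]AAAddd…
5) q1 h=17  …dddddd[d]AAAAdd…
6) q1 h=16  …dddddd[d]AAAAAd…
7) q1 h=15  …dddddd[d]AAAAAA…
8) q1 h=14  …dddddd[d]AAAAAA…
9) q1 h=13  …dddddd[d]AAAAAA…
10) q1 h=12  …dddddd[d]AAAAAA…
11) q1 h=11  …dddddd[d]AAAAAA…
12) q1 h=10  …dddddd[d]AAAAAA…
13) q1 h= 9  …dddddd[d]AAAAAA…
14) q1 h= 8  …dddddd[d]AAAAAA…
15) q1 h= 7  …dddddd[d]AAAAAA…
16) q1 h= 6  |dddddd[d]AAAAAA…
17) q1 h= 5  |ddddd[d]AAAAAA…
18) q1 h= 4  |dddd[d]AAAAAA…
19) q1 h= 3  |ddd[d]AAAAAA…
20) q1 h= 2  |dd[d]AAAAAA…
21) q1 h= 1  |d[d]AAAAAA…
22) q1 h= 0  |[d]AAAAAA…
23) q1 h= 0  |[A]AAAAAA…
24) q1 h= 1  |d[A]AAAAAA…
25) q1 h= 2  |dd[A]AAAAAA…
26) q1 h= 3  |ddd[A]AAAAAA…
27) q1 h= 4  |dddd[A]AAAAAA…
28) q1 h= 5  |ddddd[A]AAAAAA…
29) q1 h= 6  |dddddd[A]AAAAAA…
30) q1 h= 7  …dddddd[A]AAAAAA…
31) q1 h= 8  …dddddd[A]AAAAAA…
32) q1 h= 9  …dddddd[A]AAAAAA…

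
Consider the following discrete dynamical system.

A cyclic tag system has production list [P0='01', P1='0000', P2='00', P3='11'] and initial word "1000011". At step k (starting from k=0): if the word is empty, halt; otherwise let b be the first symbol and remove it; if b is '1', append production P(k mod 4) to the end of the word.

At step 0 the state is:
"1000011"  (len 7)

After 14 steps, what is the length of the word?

3

0) "1000011"  (len 7)
1) "00001101"  (len 8)
2) "0001101"  (len 7)
3) "001101"  (len 6)
4) "01101"  (len 5)
5) "1101"  (len 4)
6) "1010000"  (len 7)
7) "01000000"  (len 8)
8) "1000000"  (len 7)
9) "00000001"  (len 8)
10) "0000001"  (len 7)
11) "000001"  (len 6)
12) "00001"  (len 5)
13) "0001"  (len 4)
14) "001"  (len 3)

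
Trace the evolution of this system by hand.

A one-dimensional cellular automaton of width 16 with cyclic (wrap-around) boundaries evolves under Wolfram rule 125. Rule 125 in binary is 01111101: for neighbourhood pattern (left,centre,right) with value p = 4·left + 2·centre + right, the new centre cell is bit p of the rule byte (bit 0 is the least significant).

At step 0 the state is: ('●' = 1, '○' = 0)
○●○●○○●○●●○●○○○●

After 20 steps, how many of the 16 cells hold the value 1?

0) ○●○●○○●○●●○●○○○●
1) ●●●●●○●●●●●●●●○●
2) ○○○○●●●○○○○○○●●●
3) ●●●○●○●●●●●●○●○●
4) ○○●●●●●○○○○●●●●●
5) ●○●○○○●●●●○●○○○●
6) ●●●●●○●○○●●●●●○●
7) ○○○○●●●●○●○○○●●●
8) ●●●○●○○●●●●●○●○●
9) ○○●●●●○●○○○●●●●●
10) ●○●○○●●●●●○●○○○●
11) ●●●●○●○○○●●●●●○●
12) ○○○●●●●●○●○○○●●●
13) ●●○●○○○●●●●●○●○●
14) ○●●●●●○●○○○●●●●●
15) ●●○○○●●●●●○●○○○●
16) ○●●●○●○○○●●●●●○●
17) ●●○●●●●●○●○○○●●●
18) ○●●●○○○●●●●●○●○○
19) ○●○●●●○●○○○●●●●●
20) ●●●●○●●●●●○●○○○●

11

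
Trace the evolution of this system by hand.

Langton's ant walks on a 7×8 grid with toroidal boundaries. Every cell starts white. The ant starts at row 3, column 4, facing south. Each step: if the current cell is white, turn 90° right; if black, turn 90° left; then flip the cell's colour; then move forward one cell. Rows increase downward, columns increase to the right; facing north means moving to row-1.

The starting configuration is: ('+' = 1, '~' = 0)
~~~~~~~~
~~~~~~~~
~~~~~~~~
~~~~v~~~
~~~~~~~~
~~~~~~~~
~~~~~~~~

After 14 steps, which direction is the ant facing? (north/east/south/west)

step 0: ~~~~~~~~
~~~~~~~~
~~~~~~~~
~~~~v~~~
~~~~~~~~
~~~~~~~~
~~~~~~~~
step 1: ~~~~~~~~
~~~~~~~~
~~~~~~~~
~~~<+~~~
~~~~~~~~
~~~~~~~~
~~~~~~~~
step 2: ~~~~~~~~
~~~~~~~~
~~~^~~~~
~~~++~~~
~~~~~~~~
~~~~~~~~
~~~~~~~~
step 3: ~~~~~~~~
~~~~~~~~
~~~+>~~~
~~~++~~~
~~~~~~~~
~~~~~~~~
~~~~~~~~
step 4: ~~~~~~~~
~~~~~~~~
~~~++~~~
~~~+v~~~
~~~~~~~~
~~~~~~~~
~~~~~~~~
step 5: ~~~~~~~~
~~~~~~~~
~~~++~~~
~~~+~>~~
~~~~~~~~
~~~~~~~~
~~~~~~~~
step 6: ~~~~~~~~
~~~~~~~~
~~~++~~~
~~~+~+~~
~~~~~v~~
~~~~~~~~
~~~~~~~~
step 7: ~~~~~~~~
~~~~~~~~
~~~++~~~
~~~+~+~~
~~~~<+~~
~~~~~~~~
~~~~~~~~
step 8: ~~~~~~~~
~~~~~~~~
~~~++~~~
~~~+^+~~
~~~~++~~
~~~~~~~~
~~~~~~~~
step 9: ~~~~~~~~
~~~~~~~~
~~~++~~~
~~~++>~~
~~~~++~~
~~~~~~~~
~~~~~~~~
step 10: ~~~~~~~~
~~~~~~~~
~~~++^~~
~~~++~~~
~~~~++~~
~~~~~~~~
~~~~~~~~
step 11: ~~~~~~~~
~~~~~~~~
~~~+++>~
~~~++~~~
~~~~++~~
~~~~~~~~
~~~~~~~~
step 12: ~~~~~~~~
~~~~~~~~
~~~++++~
~~~++~v~
~~~~++~~
~~~~~~~~
~~~~~~~~
step 13: ~~~~~~~~
~~~~~~~~
~~~++++~
~~~++<+~
~~~~++~~
~~~~~~~~
~~~~~~~~
step 14: ~~~~~~~~
~~~~~~~~
~~~++^+~
~~~++++~
~~~~++~~
~~~~~~~~
~~~~~~~~

north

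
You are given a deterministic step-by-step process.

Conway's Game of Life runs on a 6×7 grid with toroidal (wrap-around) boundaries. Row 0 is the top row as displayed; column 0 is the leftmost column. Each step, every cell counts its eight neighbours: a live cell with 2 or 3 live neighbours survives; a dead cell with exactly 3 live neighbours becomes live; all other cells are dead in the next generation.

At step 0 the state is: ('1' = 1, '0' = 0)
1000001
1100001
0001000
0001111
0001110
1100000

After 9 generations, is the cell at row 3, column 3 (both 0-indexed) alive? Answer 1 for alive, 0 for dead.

0

step 0: 1000001
1100001
0001000
0001111
0001110
1100000
step 1: 0000000
0100001
0011000
0010001
1011000
1100110
step 2: 0100011
0010000
1111000
0000000
1011110
1111101
step 3: 0000111
0001001
0111000
1000001
1000010
0000000
step 4: 0000111
1001001
0111001
1010001
1000000
0000100
step 5: 1001101
0101000
0001010
0011001
1100001
0000101
step 6: 1011101
1001011
0001000
0111111
0111001
0101100
step 7: 0000000
1100010
0100000
0100011
0000001
0000001
step 8: 1000001
1100000
0110010
0000011
0000001
0000000
step 9: 1100001
0010000
0110010
1000011
0000011
1000001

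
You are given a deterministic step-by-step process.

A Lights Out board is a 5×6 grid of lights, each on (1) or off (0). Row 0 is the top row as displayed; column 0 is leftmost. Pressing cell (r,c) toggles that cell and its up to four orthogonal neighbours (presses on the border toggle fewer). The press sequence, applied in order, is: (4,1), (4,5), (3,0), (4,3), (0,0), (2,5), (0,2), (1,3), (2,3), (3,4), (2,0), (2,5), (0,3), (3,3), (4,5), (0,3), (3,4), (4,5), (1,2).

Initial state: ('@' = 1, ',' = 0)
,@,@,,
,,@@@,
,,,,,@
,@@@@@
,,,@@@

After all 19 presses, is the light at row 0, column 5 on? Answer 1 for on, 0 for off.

0

gen 0: ,@,@,,
,,@@@,
,,,,,@
,@@@@@
,,,@@@
gen 1: ,@,@,,
,,@@@,
,,,,,@
,,@@@@
@@@@@@
gen 2: ,@,@,,
,,@@@,
,,,,,@
,,@@@,
@@@@,,
gen 3: ,@,@,,
,,@@@,
@,,,,@
@@@@@,
,@@@,,
gen 4: ,@,@,,
,,@@@,
@,,,,@
@@@,@,
,@,,@,
gen 5: @,,@,,
@,@@@,
@,,,,@
@@@,@,
,@,,@,
gen 6: @,,@,,
@,@@@@
@,,,@,
@@@,@@
,@,,@,
gen 7: @@@,,,
@,,@@@
@,,,@,
@@@,@@
,@,,@,
gen 8: @@@@,,
@,@,,@
@,,@@,
@@@,@@
,@,,@,
gen 9: @@@@,,
@,@@,@
@,@,,,
@@@@@@
,@,,@,
gen 10: @@@@,,
@,@@,@
@,@,@,
@@@,,,
,@,,,,
gen 11: @@@@,,
,,@@,@
,@@,@,
,@@,,,
,@,,,,
gen 12: @@@@,,
,,@@,,
,@@,,@
,@@,,@
,@,,,,
gen 13: @@,,@,
,,@,,,
,@@,,@
,@@,,@
,@,,,,
gen 14: @@,,@,
,,@,,,
,@@@,@
,@,@@@
,@,@,,
gen 15: @@,,@,
,,@,,,
,@@@,@
,@,@@,
,@,@@@
gen 16: @@@@,,
,,@@,,
,@@@,@
,@,@@,
,@,@@@
gen 17: @@@@,,
,,@@,,
,@@@@@
,@,,,@
,@,@,@
gen 18: @@@@,,
,,@@,,
,@@@@@
,@,,,,
,@,@@,
gen 19: @@,@,,
,@,,,,
,@,@@@
,@,,,,
,@,@@,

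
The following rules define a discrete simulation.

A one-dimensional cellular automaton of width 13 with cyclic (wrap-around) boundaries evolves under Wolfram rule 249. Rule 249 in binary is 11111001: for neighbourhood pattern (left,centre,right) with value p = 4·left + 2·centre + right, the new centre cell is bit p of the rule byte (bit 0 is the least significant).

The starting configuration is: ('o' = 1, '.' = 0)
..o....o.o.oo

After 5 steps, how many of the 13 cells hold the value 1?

13

k=0  ..o....o.o.oo
k=1  o..ooo..o.ooo
k=2  oo.oooo..oooo
k=3  oooooooo.oooo
k=4  ooooooooooooo
k=5  ooooooooooooo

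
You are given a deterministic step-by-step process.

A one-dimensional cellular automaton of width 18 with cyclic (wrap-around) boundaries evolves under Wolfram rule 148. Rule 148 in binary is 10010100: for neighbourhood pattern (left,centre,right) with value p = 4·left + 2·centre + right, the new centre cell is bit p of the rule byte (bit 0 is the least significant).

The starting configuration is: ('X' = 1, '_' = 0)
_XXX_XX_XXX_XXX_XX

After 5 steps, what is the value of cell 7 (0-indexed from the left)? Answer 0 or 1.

gen 0: _XXX_XX_XXX_XXX_XX
gen 1: __X______X___X____
gen 2: __XX_____XX__XX___
gen 3: ____X______X___X__
gen 4: ____XX_____XX__XX_
gen 5: ______X______X___X

0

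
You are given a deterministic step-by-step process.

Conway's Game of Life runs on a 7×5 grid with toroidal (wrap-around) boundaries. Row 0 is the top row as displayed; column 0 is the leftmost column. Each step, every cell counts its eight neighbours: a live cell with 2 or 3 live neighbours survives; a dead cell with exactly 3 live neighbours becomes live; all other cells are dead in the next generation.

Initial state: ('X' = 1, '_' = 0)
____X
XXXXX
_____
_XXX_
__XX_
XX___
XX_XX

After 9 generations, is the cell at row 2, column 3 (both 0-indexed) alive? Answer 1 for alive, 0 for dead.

1

0) ____X
XXXXX
_____
_XXX_
__XX_
XX___
XX_XX
1) _____
XXXXX
_____
_X_X_
X__XX
_____
_XXX_
2) _____
XXXXX
_____
X_XX_
X_XXX
XX___
__X__
3) X___X
XXXXX
_____
X_X__
_____
X____
_X___
4) _____
_XXX_
_____
_____
_X___
_____
_X__X
5) XX_X_
__X__
__X__
_____
_____
X____
_____
6) _XX__
__XX_
_____
_____
_____
_____
XX__X
7) ____X
_XXX_
_____
_____
_____
X____
XXX__
8) ____X
__XX_
__X__
_____
_____
X____
XX__X
9) _XX_X
__XX_
__XX_
_____
_____
XX__X
_X__X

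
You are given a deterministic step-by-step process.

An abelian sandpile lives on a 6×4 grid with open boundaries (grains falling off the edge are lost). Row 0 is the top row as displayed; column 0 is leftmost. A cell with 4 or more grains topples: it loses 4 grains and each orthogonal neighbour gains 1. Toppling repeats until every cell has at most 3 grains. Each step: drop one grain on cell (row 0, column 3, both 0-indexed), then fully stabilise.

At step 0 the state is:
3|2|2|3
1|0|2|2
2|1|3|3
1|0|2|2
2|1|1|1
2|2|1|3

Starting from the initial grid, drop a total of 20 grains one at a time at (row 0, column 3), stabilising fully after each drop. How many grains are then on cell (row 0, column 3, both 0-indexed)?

3

t=0: 3|2|2|3
1|0|2|2
2|1|3|3
1|0|2|2
2|1|1|1
2|2|1|3
t=1: 3|2|3|0
1|0|2|3
2|1|3|3
1|0|2|2
2|1|1|1
2|2|1|3
t=2: 3|2|3|1
1|0|2|3
2|1|3|3
1|0|2|2
2|1|1|1
2|2|1|3
t=3: 3|2|3|2
1|0|2|3
2|1|3|3
1|0|2|2
2|1|1|1
2|2|1|3
t=4: 3|2|3|3
1|0|2|3
2|1|3|3
1|0|2|2
2|1|1|1
2|2|1|3
t=5: 3|3|1|2
1|1|1|2
2|2|1|1
1|0|3|3
2|1|1|1
2|2|1|3
t=6: 3|3|1|3
1|1|1|2
2|2|1|1
1|0|3|3
2|1|1|1
2|2|1|3
t=7: 3|3|2|0
1|1|1|3
2|2|1|1
1|0|3|3
2|1|1|1
2|2|1|3
t=8: 3|3|2|1
1|1|1|3
2|2|1|1
1|0|3|3
2|1|1|1
2|2|1|3
t=9: 3|3|2|2
1|1|1|3
2|2|1|1
1|0|3|3
2|1|1|1
2|2|1|3
t=10: 3|3|2|3
1|1|1|3
2|2|1|1
1|0|3|3
2|1|1|1
2|2|1|3
t=11: 3|3|3|1
1|1|2|0
2|2|1|2
1|0|3|3
2|1|1|1
2|2|1|3
t=12: 3|3|3|2
1|1|2|0
2|2|1|2
1|0|3|3
2|1|1|1
2|2|1|3
t=13: 3|3|3|3
1|1|2|0
2|2|1|2
1|0|3|3
2|1|1|1
2|2|1|3
t=14: 0|1|1|1
2|2|3|1
2|2|1|2
1|0|3|3
2|1|1|1
2|2|1|3
t=15: 0|1|1|2
2|2|3|1
2|2|1|2
1|0|3|3
2|1|1|1
2|2|1|3
t=16: 0|1|1|3
2|2|3|1
2|2|1|2
1|0|3|3
2|1|1|1
2|2|1|3
t=17: 0|1|2|0
2|2|3|2
2|2|1|2
1|0|3|3
2|1|1|1
2|2|1|3
t=18: 0|1|2|1
2|2|3|2
2|2|1|2
1|0|3|3
2|1|1|1
2|2|1|3
t=19: 0|1|2|2
2|2|3|2
2|2|1|2
1|0|3|3
2|1|1|1
2|2|1|3
t=20: 0|1|2|3
2|2|3|2
2|2|1|2
1|0|3|3
2|1|1|1
2|2|1|3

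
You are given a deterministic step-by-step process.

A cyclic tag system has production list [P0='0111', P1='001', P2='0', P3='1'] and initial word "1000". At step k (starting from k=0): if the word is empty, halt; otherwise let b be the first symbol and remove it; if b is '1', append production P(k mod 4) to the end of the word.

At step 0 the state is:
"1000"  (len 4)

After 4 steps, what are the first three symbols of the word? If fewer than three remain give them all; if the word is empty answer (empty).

011

[0] "1000"  (len 4)
[1] "0000111"  (len 7)
[2] "000111"  (len 6)
[3] "00111"  (len 5)
[4] "0111"  (len 4)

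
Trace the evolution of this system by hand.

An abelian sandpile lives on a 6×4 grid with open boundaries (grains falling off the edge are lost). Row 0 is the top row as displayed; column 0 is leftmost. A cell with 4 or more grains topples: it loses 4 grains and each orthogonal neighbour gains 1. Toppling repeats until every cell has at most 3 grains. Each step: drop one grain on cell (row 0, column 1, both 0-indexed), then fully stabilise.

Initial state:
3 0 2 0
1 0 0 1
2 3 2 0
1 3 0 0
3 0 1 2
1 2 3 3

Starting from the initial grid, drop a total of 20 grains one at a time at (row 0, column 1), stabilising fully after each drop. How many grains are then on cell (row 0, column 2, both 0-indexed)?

[0] 3 0 2 0
1 0 0 1
2 3 2 0
1 3 0 0
3 0 1 2
1 2 3 3
[1] 3 1 2 0
1 0 0 1
2 3 2 0
1 3 0 0
3 0 1 2
1 2 3 3
[2] 3 2 2 0
1 0 0 1
2 3 2 0
1 3 0 0
3 0 1 2
1 2 3 3
[3] 3 3 2 0
1 0 0 1
2 3 2 0
1 3 0 0
3 0 1 2
1 2 3 3
[4] 0 1 3 0
2 1 0 1
2 3 2 0
1 3 0 0
3 0 1 2
1 2 3 3
[5] 0 2 3 0
2 1 0 1
2 3 2 0
1 3 0 0
3 0 1 2
1 2 3 3
[6] 0 3 3 0
2 1 0 1
2 3 2 0
1 3 0 0
3 0 1 2
1 2 3 3
[7] 1 1 0 1
2 2 1 1
2 3 2 0
1 3 0 0
3 0 1 2
1 2 3 3
[8] 1 2 0 1
2 2 1 1
2 3 2 0
1 3 0 0
3 0 1 2
1 2 3 3
[9] 1 3 0 1
2 2 1 1
2 3 2 0
1 3 0 0
3 0 1 2
1 2 3 3
[10] 2 0 1 1
2 3 1 1
2 3 2 0
1 3 0 0
3 0 1 2
1 2 3 3
[11] 2 1 1 1
2 3 1 1
2 3 2 0
1 3 0 0
3 0 1 2
1 2 3 3
[12] 2 2 1 1
2 3 1 1
2 3 2 0
1 3 0 0
3 0 1 2
1 2 3 3
[13] 2 3 1 1
2 3 1 1
2 3 2 0
1 3 0 0
3 0 1 2
1 2 3 3
[14] 3 1 2 1
3 1 2 1
3 1 3 0
2 0 1 0
3 1 1 2
1 2 3 3
[15] 3 2 2 1
3 1 2 1
3 1 3 0
2 0 1 0
3 1 1 2
1 2 3 3
[16] 3 3 2 1
3 1 2 1
3 1 3 0
2 0 1 0
3 1 1 2
1 2 3 3
[17] 1 1 3 1
1 3 2 1
0 2 3 0
3 0 1 0
3 1 1 2
1 2 3 3
[18] 1 2 3 1
1 3 2 1
0 2 3 0
3 0 1 0
3 1 1 2
1 2 3 3
[19] 1 3 3 1
1 3 2 1
0 2 3 0
3 0 1 0
3 1 1 2
1 2 3 3
[20] 2 2 1 2
2 2 1 2
1 0 1 1
3 1 2 0
3 1 1 2
1 2 3 3

1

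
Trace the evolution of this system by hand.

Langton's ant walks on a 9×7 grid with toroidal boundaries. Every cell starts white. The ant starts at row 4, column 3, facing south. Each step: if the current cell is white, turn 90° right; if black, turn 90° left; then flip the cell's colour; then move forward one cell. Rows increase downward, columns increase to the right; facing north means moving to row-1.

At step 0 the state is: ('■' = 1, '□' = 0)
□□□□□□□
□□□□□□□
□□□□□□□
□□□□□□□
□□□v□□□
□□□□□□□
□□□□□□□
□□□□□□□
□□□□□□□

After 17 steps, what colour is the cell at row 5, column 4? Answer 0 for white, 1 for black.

step 0: □□□□□□□
□□□□□□□
□□□□□□□
□□□□□□□
□□□v□□□
□□□□□□□
□□□□□□□
□□□□□□□
□□□□□□□
step 1: □□□□□□□
□□□□□□□
□□□□□□□
□□□□□□□
□□<■□□□
□□□□□□□
□□□□□□□
□□□□□□□
□□□□□□□
step 2: □□□□□□□
□□□□□□□
□□□□□□□
□□^□□□□
□□■■□□□
□□□□□□□
□□□□□□□
□□□□□□□
□□□□□□□
step 3: □□□□□□□
□□□□□□□
□□□□□□□
□□■>□□□
□□■■□□□
□□□□□□□
□□□□□□□
□□□□□□□
□□□□□□□
step 4: □□□□□□□
□□□□□□□
□□□□□□□
□□■■□□□
□□■v□□□
□□□□□□□
□□□□□□□
□□□□□□□
□□□□□□□
step 5: □□□□□□□
□□□□□□□
□□□□□□□
□□■■□□□
□□■□>□□
□□□□□□□
□□□□□□□
□□□□□□□
□□□□□□□
step 6: □□□□□□□
□□□□□□□
□□□□□□□
□□■■□□□
□□■□■□□
□□□□v□□
□□□□□□□
□□□□□□□
□□□□□□□
step 7: □□□□□□□
□□□□□□□
□□□□□□□
□□■■□□□
□□■□■□□
□□□<■□□
□□□□□□□
□□□□□□□
□□□□□□□
step 8: □□□□□□□
□□□□□□□
□□□□□□□
□□■■□□□
□□■^■□□
□□□■■□□
□□□□□□□
□□□□□□□
□□□□□□□
step 9: □□□□□□□
□□□□□□□
□□□□□□□
□□■■□□□
□□■■>□□
□□□■■□□
□□□□□□□
□□□□□□□
□□□□□□□
step 10: □□□□□□□
□□□□□□□
□□□□□□□
□□■■^□□
□□■■□□□
□□□■■□□
□□□□□□□
□□□□□□□
□□□□□□□
step 11: □□□□□□□
□□□□□□□
□□□□□□□
□□■■■>□
□□■■□□□
□□□■■□□
□□□□□□□
□□□□□□□
□□□□□□□
step 12: □□□□□□□
□□□□□□□
□□□□□□□
□□■■■■□
□□■■□v□
□□□■■□□
□□□□□□□
□□□□□□□
□□□□□□□
step 13: □□□□□□□
□□□□□□□
□□□□□□□
□□■■■■□
□□■■<■□
□□□■■□□
□□□□□□□
□□□□□□□
□□□□□□□
step 14: □□□□□□□
□□□□□□□
□□□□□□□
□□■■^■□
□□■■■■□
□□□■■□□
□□□□□□□
□□□□□□□
□□□□□□□
step 15: □□□□□□□
□□□□□□□
□□□□□□□
□□■<□■□
□□■■■■□
□□□■■□□
□□□□□□□
□□□□□□□
□□□□□□□
step 16: □□□□□□□
□□□□□□□
□□□□□□□
□□■□□■□
□□■v■■□
□□□■■□□
□□□□□□□
□□□□□□□
□□□□□□□
step 17: □□□□□□□
□□□□□□□
□□□□□□□
□□■□□■□
□□■□>■□
□□□■■□□
□□□□□□□
□□□□□□□
□□□□□□□

1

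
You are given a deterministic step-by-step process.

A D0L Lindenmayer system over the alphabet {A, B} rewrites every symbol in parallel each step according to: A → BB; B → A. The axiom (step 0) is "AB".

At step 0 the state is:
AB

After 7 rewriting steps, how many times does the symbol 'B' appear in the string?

0) AB
1) BBA
2) AABB
3) BBBBAA
4) AAAABBBB
5) BBBBBBBBAAAA
6) AAAAAAAABBBBBBBB
7) BBBBBBBBBBBBBBBBAAAAAAAA

16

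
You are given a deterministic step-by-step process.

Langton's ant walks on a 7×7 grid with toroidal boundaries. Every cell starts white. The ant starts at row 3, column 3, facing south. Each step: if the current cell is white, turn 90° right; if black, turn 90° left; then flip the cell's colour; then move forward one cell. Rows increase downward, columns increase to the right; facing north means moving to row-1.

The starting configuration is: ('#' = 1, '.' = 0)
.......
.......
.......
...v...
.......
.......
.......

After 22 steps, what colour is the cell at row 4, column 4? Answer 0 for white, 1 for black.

1

gen 0: .......
.......
.......
...v...
.......
.......
.......
gen 1: .......
.......
.......
..<#...
.......
.......
.......
gen 2: .......
.......
..^....
..##...
.......
.......
.......
gen 3: .......
.......
..#>...
..##...
.......
.......
.......
gen 4: .......
.......
..##...
..#v...
.......
.......
.......
gen 5: .......
.......
..##...
..#.>..
.......
.......
.......
gen 6: .......
.......
..##...
..#.#..
....v..
.......
.......
gen 7: .......
.......
..##...
..#.#..
...<#..
.......
.......
gen 8: .......
.......
..##...
..#^#..
...##..
.......
.......
gen 9: .......
.......
..##...
..##>..
...##..
.......
.......
gen 10: .......
.......
..##^..
..##...
...##..
.......
.......
gen 11: .......
.......
..###>.
..##...
...##..
.......
.......
gen 12: .......
.......
..####.
..##.v.
...##..
.......
.......
gen 13: .......
.......
..####.
..##<#.
...##..
.......
.......
gen 14: .......
.......
..##^#.
..####.
...##..
.......
.......
gen 15: .......
.......
..#<.#.
..####.
...##..
.......
.......
gen 16: .......
.......
..#..#.
..#v##.
...##..
.......
.......
gen 17: .......
.......
..#..#.
..#.>#.
...##..
.......
.......
gen 18: .......
.......
..#.^#.
..#..#.
...##..
.......
.......
gen 19: .......
.......
..#.#>.
..#..#.
...##..
.......
.......
gen 20: .......
.....^.
..#.#..
..#..#.
...##..
.......
.......
gen 21: .......
.....#>
..#.#..
..#..#.
...##..
.......
.......
gen 22: .......
.....##
..#.#.v
..#..#.
...##..
.......
.......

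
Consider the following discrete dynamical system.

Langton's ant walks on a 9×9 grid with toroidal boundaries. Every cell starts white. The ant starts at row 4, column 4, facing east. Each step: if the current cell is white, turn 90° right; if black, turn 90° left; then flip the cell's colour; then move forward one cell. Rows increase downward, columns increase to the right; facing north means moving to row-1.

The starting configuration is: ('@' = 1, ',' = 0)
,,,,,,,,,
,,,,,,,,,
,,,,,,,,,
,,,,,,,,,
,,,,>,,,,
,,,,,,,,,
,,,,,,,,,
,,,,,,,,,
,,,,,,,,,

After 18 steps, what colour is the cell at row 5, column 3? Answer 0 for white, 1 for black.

[0] ,,,,,,,,,
,,,,,,,,,
,,,,,,,,,
,,,,,,,,,
,,,,>,,,,
,,,,,,,,,
,,,,,,,,,
,,,,,,,,,
,,,,,,,,,
[1] ,,,,,,,,,
,,,,,,,,,
,,,,,,,,,
,,,,,,,,,
,,,,@,,,,
,,,,v,,,,
,,,,,,,,,
,,,,,,,,,
,,,,,,,,,
[2] ,,,,,,,,,
,,,,,,,,,
,,,,,,,,,
,,,,,,,,,
,,,,@,,,,
,,,<@,,,,
,,,,,,,,,
,,,,,,,,,
,,,,,,,,,
[3] ,,,,,,,,,
,,,,,,,,,
,,,,,,,,,
,,,,,,,,,
,,,^@,,,,
,,,@@,,,,
,,,,,,,,,
,,,,,,,,,
,,,,,,,,,
[4] ,,,,,,,,,
,,,,,,,,,
,,,,,,,,,
,,,,,,,,,
,,,@>,,,,
,,,@@,,,,
,,,,,,,,,
,,,,,,,,,
,,,,,,,,,
[5] ,,,,,,,,,
,,,,,,,,,
,,,,,,,,,
,,,,^,,,,
,,,@,,,,,
,,,@@,,,,
,,,,,,,,,
,,,,,,,,,
,,,,,,,,,
[6] ,,,,,,,,,
,,,,,,,,,
,,,,,,,,,
,,,,@>,,,
,,,@,,,,,
,,,@@,,,,
,,,,,,,,,
,,,,,,,,,
,,,,,,,,,
[7] ,,,,,,,,,
,,,,,,,,,
,,,,,,,,,
,,,,@@,,,
,,,@,v,,,
,,,@@,,,,
,,,,,,,,,
,,,,,,,,,
,,,,,,,,,
[8] ,,,,,,,,,
,,,,,,,,,
,,,,,,,,,
,,,,@@,,,
,,,@<@,,,
,,,@@,,,,
,,,,,,,,,
,,,,,,,,,
,,,,,,,,,
[9] ,,,,,,,,,
,,,,,,,,,
,,,,,,,,,
,,,,^@,,,
,,,@@@,,,
,,,@@,,,,
,,,,,,,,,
,,,,,,,,,
,,,,,,,,,
[10] ,,,,,,,,,
,,,,,,,,,
,,,,,,,,,
,,,<,@,,,
,,,@@@,,,
,,,@@,,,,
,,,,,,,,,
,,,,,,,,,
,,,,,,,,,
[11] ,,,,,,,,,
,,,,,,,,,
,,,^,,,,,
,,,@,@,,,
,,,@@@,,,
,,,@@,,,,
,,,,,,,,,
,,,,,,,,,
,,,,,,,,,
[12] ,,,,,,,,,
,,,,,,,,,
,,,@>,,,,
,,,@,@,,,
,,,@@@,,,
,,,@@,,,,
,,,,,,,,,
,,,,,,,,,
,,,,,,,,,
[13] ,,,,,,,,,
,,,,,,,,,
,,,@@,,,,
,,,@v@,,,
,,,@@@,,,
,,,@@,,,,
,,,,,,,,,
,,,,,,,,,
,,,,,,,,,
[14] ,,,,,,,,,
,,,,,,,,,
,,,@@,,,,
,,,<@@,,,
,,,@@@,,,
,,,@@,,,,
,,,,,,,,,
,,,,,,,,,
,,,,,,,,,
[15] ,,,,,,,,,
,,,,,,,,,
,,,@@,,,,
,,,,@@,,,
,,,v@@,,,
,,,@@,,,,
,,,,,,,,,
,,,,,,,,,
,,,,,,,,,
[16] ,,,,,,,,,
,,,,,,,,,
,,,@@,,,,
,,,,@@,,,
,,,,>@,,,
,,,@@,,,,
,,,,,,,,,
,,,,,,,,,
,,,,,,,,,
[17] ,,,,,,,,,
,,,,,,,,,
,,,@@,,,,
,,,,^@,,,
,,,,,@,,,
,,,@@,,,,
,,,,,,,,,
,,,,,,,,,
,,,,,,,,,
[18] ,,,,,,,,,
,,,,,,,,,
,,,@@,,,,
,,,<,@,,,
,,,,,@,,,
,,,@@,,,,
,,,,,,,,,
,,,,,,,,,
,,,,,,,,,

1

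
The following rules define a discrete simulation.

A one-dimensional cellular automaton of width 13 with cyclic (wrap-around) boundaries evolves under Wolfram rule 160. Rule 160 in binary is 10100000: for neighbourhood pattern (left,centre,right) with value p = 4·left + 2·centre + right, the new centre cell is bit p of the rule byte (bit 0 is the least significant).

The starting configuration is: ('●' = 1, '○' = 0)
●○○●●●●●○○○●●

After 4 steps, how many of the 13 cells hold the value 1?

0

step 0: ●○○●●●●●○○○●●
step 1: ○○○○●●●○○○○○●
step 2: ○○○○○●○○○○○○○
step 3: ○○○○○○○○○○○○○
step 4: ○○○○○○○○○○○○○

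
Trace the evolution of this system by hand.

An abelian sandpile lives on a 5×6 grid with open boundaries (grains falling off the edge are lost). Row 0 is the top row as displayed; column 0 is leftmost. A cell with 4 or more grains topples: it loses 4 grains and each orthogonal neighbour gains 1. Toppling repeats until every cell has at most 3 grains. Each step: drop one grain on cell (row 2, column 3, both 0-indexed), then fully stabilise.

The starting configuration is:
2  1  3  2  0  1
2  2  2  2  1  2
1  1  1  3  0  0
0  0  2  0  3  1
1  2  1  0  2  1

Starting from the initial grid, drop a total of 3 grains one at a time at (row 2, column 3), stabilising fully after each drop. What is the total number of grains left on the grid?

42

gen 0: 2  1  3  2  0  1
2  2  2  2  1  2
1  1  1  3  0  0
0  0  2  0  3  1
1  2  1  0  2  1
gen 1: 2  1  3  2  0  1
2  2  2  3  1  2
1  1  2  0  1  0
0  0  2  1  3  1
1  2  1  0  2  1
gen 2: 2  1  3  2  0  1
2  2  2  3  1  2
1  1  2  1  1  0
0  0  2  1  3  1
1  2  1  0  2  1
gen 3: 2  1  3  2  0  1
2  2  2  3  1  2
1  1  2  2  1  0
0  0  2  1  3  1
1  2  1  0  2  1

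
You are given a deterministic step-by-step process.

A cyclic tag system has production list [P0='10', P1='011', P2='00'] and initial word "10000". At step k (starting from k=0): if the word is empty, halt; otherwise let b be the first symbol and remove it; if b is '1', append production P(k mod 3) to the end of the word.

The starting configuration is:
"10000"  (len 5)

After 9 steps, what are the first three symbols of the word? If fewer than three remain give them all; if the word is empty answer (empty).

(empty)

k=0  "10000"  (len 5)
k=1  "000010"  (len 6)
k=2  "00010"  (len 5)
k=3  "0010"  (len 4)
k=4  "010"  (len 3)
k=5  "10"  (len 2)
k=6  "000"  (len 3)
k=7  "00"  (len 2)
k=8  "0"  (len 1)
k=9  (halted — word empty)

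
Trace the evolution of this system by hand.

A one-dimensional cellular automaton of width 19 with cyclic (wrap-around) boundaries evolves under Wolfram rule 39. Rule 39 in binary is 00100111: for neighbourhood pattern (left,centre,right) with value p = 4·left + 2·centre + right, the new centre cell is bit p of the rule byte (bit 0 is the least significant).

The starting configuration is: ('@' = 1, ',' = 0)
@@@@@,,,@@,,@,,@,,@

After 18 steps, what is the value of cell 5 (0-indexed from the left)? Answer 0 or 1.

1

t=0: @@@@@,,,@@,,@,,@,,@
t=1: ,,,,,,@@,,,@@,@@,@,
t=2: @@@@@@,,,@@,,@,,@@,
t=3: ,,,,,,,@@,,,@@,@,,@
t=4: ,@@@@@@,,,@@,,@@,@@
t=5: @,,,,,,,@@,,,@,,@,,
t=6: @,@@@@@@,,,@@@,@@,@
t=7: ,@,,,,,,,@@,,,@,,@,
t=8: @@,@@@@@@,,,@@@,@@,
t=9: ,,@,,,,,,,@@,,,@,,@
t=10: ,@@,@@@@@@,,,@@@,@@
t=11: @,,@,,,,,,,@@,,,@,,
t=12: @,@@,@@@@@@,,,@@@,@
t=13: ,@,,@,,,,,,,@@,,,@,
t=14: @@,@@,@@@@@@,,,@@@,
t=15: ,,@,,@,,,,,,,@@,,,@
t=16: ,@@,@@,@@@@@@,,,@@@
t=17: @,,@,,@,,,,,,,@@,,,
t=18: @,@@,@@,@@@@@@,,,@@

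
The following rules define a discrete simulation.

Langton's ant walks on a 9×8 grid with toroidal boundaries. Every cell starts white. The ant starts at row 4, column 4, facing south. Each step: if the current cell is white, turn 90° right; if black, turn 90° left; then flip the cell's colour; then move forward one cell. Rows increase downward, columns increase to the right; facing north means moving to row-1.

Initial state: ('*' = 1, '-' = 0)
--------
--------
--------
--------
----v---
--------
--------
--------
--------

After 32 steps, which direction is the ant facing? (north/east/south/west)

north

[0] --------
--------
--------
--------
----v---
--------
--------
--------
--------
[1] --------
--------
--------
--------
---<*---
--------
--------
--------
--------
[2] --------
--------
--------
---^----
---**---
--------
--------
--------
--------
[3] --------
--------
--------
---*>---
---**---
--------
--------
--------
--------
[4] --------
--------
--------
---**---
---*v---
--------
--------
--------
--------
[5] --------
--------
--------
---**---
---*->--
--------
--------
--------
--------
[6] --------
--------
--------
---**---
---*-*--
-----v--
--------
--------
--------
[7] --------
--------
--------
---**---
---*-*--
----<*--
--------
--------
--------
[8] --------
--------
--------
---**---
---*^*--
----**--
--------
--------
--------
[9] --------
--------
--------
---**---
---**>--
----**--
--------
--------
--------
[10] --------
--------
--------
---**^--
---**---
----**--
--------
--------
--------
[11] --------
--------
--------
---***>-
---**---
----**--
--------
--------
--------
[12] --------
--------
--------
---****-
---**-v-
----**--
--------
--------
--------
[13] --------
--------
--------
---****-
---**<*-
----**--
--------
--------
--------
[14] --------
--------
--------
---**^*-
---****-
----**--
--------
--------
--------
[15] --------
--------
--------
---*<-*-
---****-
----**--
--------
--------
--------
[16] --------
--------
--------
---*--*-
---*v**-
----**--
--------
--------
--------
[17] --------
--------
--------
---*--*-
---*->*-
----**--
--------
--------
--------
[18] --------
--------
--------
---*-^*-
---*--*-
----**--
--------
--------
--------
[19] --------
--------
--------
---*-*>-
---*--*-
----**--
--------
--------
--------
[20] --------
--------
------^-
---*-*--
---*--*-
----**--
--------
--------
--------
[21] --------
--------
------*>
---*-*--
---*--*-
----**--
--------
--------
--------
[22] --------
--------
------**
---*-*-v
---*--*-
----**--
--------
--------
--------
[23] --------
--------
------**
---*-*<*
---*--*-
----**--
--------
--------
--------
[24] --------
--------
------^*
---*-***
---*--*-
----**--
--------
--------
--------
[25] --------
--------
-----<-*
---*-***
---*--*-
----**--
--------
--------
--------
[26] --------
-----^--
-----*-*
---*-***
---*--*-
----**--
--------
--------
--------
[27] --------
-----*>-
-----*-*
---*-***
---*--*-
----**--
--------
--------
--------
[28] --------
-----**-
-----*v*
---*-***
---*--*-
----**--
--------
--------
--------
[29] --------
-----**-
-----<**
---*-***
---*--*-
----**--
--------
--------
--------
[30] --------
-----**-
------**
---*-v**
---*--*-
----**--
--------
--------
--------
[31] --------
-----**-
------**
---*-->*
---*--*-
----**--
--------
--------
--------
[32] --------
-----**-
------^*
---*---*
---*--*-
----**--
--------
--------
--------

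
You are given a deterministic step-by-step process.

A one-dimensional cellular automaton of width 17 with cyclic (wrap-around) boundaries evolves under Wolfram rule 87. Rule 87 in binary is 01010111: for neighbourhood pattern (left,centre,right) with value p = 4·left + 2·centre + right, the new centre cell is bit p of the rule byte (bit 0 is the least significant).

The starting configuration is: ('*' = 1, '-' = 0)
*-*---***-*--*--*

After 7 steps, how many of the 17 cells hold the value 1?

[0] *-*---***-*--*--*
[1] *-****--*-******-
[2] *----****------*-
[3] *****---********-
[4] ----****-------*-
[5] ****---**********
[6] ---****----------
[7] ***---***********

14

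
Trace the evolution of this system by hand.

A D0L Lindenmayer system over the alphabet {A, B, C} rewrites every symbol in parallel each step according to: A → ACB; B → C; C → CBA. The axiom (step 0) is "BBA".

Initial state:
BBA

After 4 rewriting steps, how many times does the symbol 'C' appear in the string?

step 0: BBA
step 1: CCACB
step 2: CBACBAACBCBAC
step 3: CBACACBCBACACBACBCBACCBACACBCBA
step 4: CBACACBCBAACBCBACCBACACBCBAACBCBACACBCBACCBACACBCBACBACACBCBAACBCBACCBACACB

31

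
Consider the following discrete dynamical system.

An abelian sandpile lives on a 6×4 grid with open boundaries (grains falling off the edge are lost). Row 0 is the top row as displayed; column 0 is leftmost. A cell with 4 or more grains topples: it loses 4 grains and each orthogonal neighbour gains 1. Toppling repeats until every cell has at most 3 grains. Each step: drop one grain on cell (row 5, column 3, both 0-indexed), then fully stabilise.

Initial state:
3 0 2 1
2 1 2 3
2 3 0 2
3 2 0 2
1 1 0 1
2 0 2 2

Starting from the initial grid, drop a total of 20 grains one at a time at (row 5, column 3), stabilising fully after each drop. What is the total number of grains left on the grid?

0) 3 0 2 1
2 1 2 3
2 3 0 2
3 2 0 2
1 1 0 1
2 0 2 2
1) 3 0 2 1
2 1 2 3
2 3 0 2
3 2 0 2
1 1 0 1
2 0 2 3
2) 3 0 2 1
2 1 2 3
2 3 0 2
3 2 0 2
1 1 0 2
2 0 3 0
3) 3 0 2 1
2 1 2 3
2 3 0 2
3 2 0 2
1 1 0 2
2 0 3 1
4) 3 0 2 1
2 1 2 3
2 3 0 2
3 2 0 2
1 1 0 2
2 0 3 2
5) 3 0 2 1
2 1 2 3
2 3 0 2
3 2 0 2
1 1 0 2
2 0 3 3
6) 3 0 2 1
2 1 2 3
2 3 0 2
3 2 0 2
1 1 1 3
2 1 0 1
7) 3 0 2 1
2 1 2 3
2 3 0 2
3 2 0 2
1 1 1 3
2 1 0 2
8) 3 0 2 1
2 1 2 3
2 3 0 2
3 2 0 2
1 1 1 3
2 1 0 3
9) 3 0 2 1
2 1 2 3
2 3 0 2
3 2 0 3
1 1 2 0
2 1 1 1
10) 3 0 2 1
2 1 2 3
2 3 0 2
3 2 0 3
1 1 2 0
2 1 1 2
11) 3 0 2 1
2 1 2 3
2 3 0 2
3 2 0 3
1 1 2 0
2 1 1 3
12) 3 0 2 1
2 1 2 3
2 3 0 2
3 2 0 3
1 1 2 1
2 1 2 0
13) 3 0 2 1
2 1 2 3
2 3 0 2
3 2 0 3
1 1 2 1
2 1 2 1
14) 3 0 2 1
2 1 2 3
2 3 0 2
3 2 0 3
1 1 2 1
2 1 2 2
15) 3 0 2 1
2 1 2 3
2 3 0 2
3 2 0 3
1 1 2 1
2 1 2 3
16) 3 0 2 1
2 1 2 3
2 3 0 2
3 2 0 3
1 1 2 2
2 1 3 0
17) 3 0 2 1
2 1 2 3
2 3 0 2
3 2 0 3
1 1 2 2
2 1 3 1
18) 3 0 2 1
2 1 2 3
2 3 0 2
3 2 0 3
1 1 2 2
2 1 3 2
19) 3 0 2 1
2 1 2 3
2 3 0 2
3 2 0 3
1 1 2 2
2 1 3 3
20) 3 0 2 1
2 1 2 3
2 3 0 2
3 2 0 3
1 1 3 3
2 2 0 1

42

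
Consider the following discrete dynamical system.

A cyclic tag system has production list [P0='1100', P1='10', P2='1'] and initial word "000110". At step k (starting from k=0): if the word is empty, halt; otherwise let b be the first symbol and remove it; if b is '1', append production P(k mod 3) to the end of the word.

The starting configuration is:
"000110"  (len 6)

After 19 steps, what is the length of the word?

13

gen 0: "000110"  (len 6)
gen 1: "00110"  (len 5)
gen 2: "0110"  (len 4)
gen 3: "110"  (len 3)
gen 4: "101100"  (len 6)
gen 5: "0110010"  (len 7)
gen 6: "110010"  (len 6)
gen 7: "100101100"  (len 9)
gen 8: "0010110010"  (len 10)
gen 9: "010110010"  (len 9)
gen 10: "10110010"  (len 8)
gen 11: "011001010"  (len 9)
gen 12: "11001010"  (len 8)
gen 13: "10010101100"  (len 11)
gen 14: "001010110010"  (len 12)
gen 15: "01010110010"  (len 11)
gen 16: "1010110010"  (len 10)
gen 17: "01011001010"  (len 11)
gen 18: "1011001010"  (len 10)
gen 19: "0110010101100"  (len 13)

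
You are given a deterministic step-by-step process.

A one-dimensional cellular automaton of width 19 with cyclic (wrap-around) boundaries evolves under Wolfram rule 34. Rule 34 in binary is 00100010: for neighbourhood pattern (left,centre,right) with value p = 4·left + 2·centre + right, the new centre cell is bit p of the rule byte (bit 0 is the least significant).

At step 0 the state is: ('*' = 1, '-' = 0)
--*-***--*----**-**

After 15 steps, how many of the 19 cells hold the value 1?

5

0) --*-***--*----**-**
1) -*-*----*----*--*--
2) *-*----*----*--*---
3) -*----*----*--*---*
4) *----*----*--*---*-
5) ----*----*--*---*-*
6) ---*----*--*---*-*-
7) --*----*--*---*-*--
8) -*----*--*---*-*---
9) *----*--*---*-*----
10) ----*--*---*-*----*
11) ---*--*---*-*----*-
12) --*--*---*-*----*--
13) -*--*---*-*----*---
14) *--*---*-*----*----
15) --*---*-*----*----*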